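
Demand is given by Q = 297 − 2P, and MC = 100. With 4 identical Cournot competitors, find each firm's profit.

Inverting demand: P = 148.5 − 0.5Q.
Cournot with 4 identical firms: the symmetric best-response condition is 148.5 − 2.5q = 100. Each firm produces q = 19.4, total output Q = 77.6, price P = 109.7.
Each firm's profit = (109.7 − 100)·19.4 = 188.18.

π_i = 188.18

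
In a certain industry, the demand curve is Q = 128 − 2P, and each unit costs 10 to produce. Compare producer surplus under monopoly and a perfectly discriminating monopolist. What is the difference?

PS rises by 1458

Inverting demand: P = 64 − 0.5Q.
A monopolist chooses Q where MR = MC. MR = 64 − Q; setting this equal to 10 gives Q = 54 and P = 37.
PS = (37 − 10)·54 = 1458.
With perfect price discrimination, output is the efficient level Q = 108 (where demand meets MC), but every buyer pays their willingness to pay: CS = 0 and PS = total surplus.
PS = ½·(64 − 10)·108 = 2916.
Change in producer surplus: 2916 − 1458 = 1458.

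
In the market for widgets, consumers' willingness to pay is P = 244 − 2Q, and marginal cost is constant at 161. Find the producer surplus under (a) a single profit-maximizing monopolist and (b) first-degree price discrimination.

The monopolist equates marginal revenue to marginal cost: 244 − 4Q = 161, so Q = 20.75. From demand, P = 202.5.
PS = (202.5 − 161)·20.75 = 861.125.
A perfectly discriminating monopolist sells every unit with P(Q) ≥ MC(Q), so output equals the competitive quantity Q = 41.5. Each buyer pays their reservation price, so CS = 0 and the firm captures all surplus.
PS = ½·(244 − 161)·41.5 = 1722.25.

Monopoly: PS = 861.125; Perfect PD: PS = 1722.25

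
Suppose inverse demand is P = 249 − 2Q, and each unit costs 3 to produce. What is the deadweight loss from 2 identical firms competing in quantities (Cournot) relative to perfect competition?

Under competition P = MC = 3, so Q = (249 − 3)/2 = 123.
In a 2-firm Cournot equilibrium, symmetry and the first-order condition give q = (249 − 3)/(6) = 41. So Q = 82 and P = 85.
DWL is the triangle between Q = 82 and Q = 123: ½·(123 − 82)·(85 − 3) = 1681.

DWL = 1681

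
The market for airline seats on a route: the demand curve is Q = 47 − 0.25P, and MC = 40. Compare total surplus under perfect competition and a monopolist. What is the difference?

Inverting demand: P = 188 − 4Q.
Perfect competition: P = MC = 40, so 188 − 4Q = 40 and Q = 37.
CS = ½·(188 − 40)·37 = 2738; PS = (40 − 40)·37 = 0; TS = 2738.
A monopolist chooses Q where MR = MC. MR = 188 − 8Q; setting this equal to 40 gives Q = 18.5 and P = 114.
CS = ½·(188 − 114)·18.5 = 684.5; PS = (114 − 40)·18.5 = 1369; TS = 2053.5.
Change in total surplus: 2053.5 − 2738 = −684.5.

TS falls by 684.5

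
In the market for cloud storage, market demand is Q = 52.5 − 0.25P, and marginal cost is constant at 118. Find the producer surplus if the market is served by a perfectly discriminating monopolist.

Inverting demand: P = 210 − 4Q.
With perfect price discrimination, output is the efficient level Q = 23 (where demand meets MC), but every buyer pays their willingness to pay: CS = 0 and PS = total surplus.
PS = ½·(210 − 118)·23 = 1058.

PS = 1058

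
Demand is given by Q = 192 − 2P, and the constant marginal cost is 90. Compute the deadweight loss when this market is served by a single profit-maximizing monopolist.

Inverting demand: P = 96 − 0.5Q.
Competitive firms price at marginal cost: P = 90, giving Q = 12.
Monopoly sets MR = MC: 96 − Q = 90 ⇒ Q = 6, P = 96 − 0.5·6 = 93.
DWL is the triangle between Q = 6 and Q = 12: ½·(12 − 6)·(93 − 90) = 9.

DWL = 9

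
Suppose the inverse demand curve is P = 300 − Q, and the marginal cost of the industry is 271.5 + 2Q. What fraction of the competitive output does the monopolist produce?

The monopolist equates marginal revenue to marginal cost: 300 − 2Q = 271.5 + 2Q, so Q = 7.125. From demand, P = 292.875.
Under competition P = MC: 300 − Q = 271.5 + 2Q ⇒ Q = 9.5, P = 290.5.
Ratio Q_m/Q_c = 7.125/9.5 = 0.75.

Q_m/Q_c = 0.75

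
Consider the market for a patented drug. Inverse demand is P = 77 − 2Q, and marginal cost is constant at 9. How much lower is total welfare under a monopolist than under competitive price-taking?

TS falls by 289

Competitive firms price at marginal cost: P = 9, giving Q = 34.
CS = ½·(77 − 9)·34 = 1156; PS = (9 − 9)·34 = 0; TS = 1156.
Monopoly sets MR = MC: 77 − 4Q = 9 ⇒ Q = 17, P = 77 − 2·17 = 43.
CS = ½·(77 − 43)·17 = 289; PS = (43 − 9)·17 = 578; TS = 867.
Change in total welfare: 867 − 1156 = −289.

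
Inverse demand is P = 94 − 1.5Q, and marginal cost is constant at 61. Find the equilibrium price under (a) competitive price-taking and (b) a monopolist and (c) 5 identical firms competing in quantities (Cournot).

Competition: P = 61; Monopoly: P = 77.5; Cournot: P = 66.5

Competitive firms price at marginal cost: P = 61, giving Q = 22.
Monopoly sets MR = MC: 94 − 3Q = 61 ⇒ Q = 11, P = 94 − 1.5·11 = 77.5.
Cournot with 5 identical firms: the symmetric best-response condition is 94 − 9q = 61. Each firm produces q = 11/3, total output Q = 55/3, price P = 66.5.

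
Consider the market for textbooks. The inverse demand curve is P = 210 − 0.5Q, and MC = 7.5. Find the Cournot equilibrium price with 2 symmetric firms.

P = 75

In a 2-firm Cournot equilibrium, symmetry and the first-order condition give q = (210 − 7.5)/(1.5) = 135. So Q = 270 and P = 75.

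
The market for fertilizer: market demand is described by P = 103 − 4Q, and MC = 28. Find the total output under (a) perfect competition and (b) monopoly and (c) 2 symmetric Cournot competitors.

Competitive firms price at marginal cost: P = 28, giving Q = 18.75.
A monopolist chooses Q where MR = MC. MR = 103 − 8Q; setting this equal to 28 gives Q = 9.375 and P = 65.5.
With 2 symmetric Cournot firms, each firm's FOC gives 103 − 12q = 28, so q = 6.25, Q = 2·6.25 = 12.5, and P = 53.

Competition: Q = 18.75; Monopoly: Q = 9.375; Cournot: Q = 12.5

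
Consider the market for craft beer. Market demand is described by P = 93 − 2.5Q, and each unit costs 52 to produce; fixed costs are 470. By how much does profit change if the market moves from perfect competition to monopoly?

Perfect competition: P = MC = 52, so 93 − 2.5Q = 52 and Q = 16.4.
Profit = (52 − 52)·16.4 − 470 = −470.
A monopolist chooses Q where MR = MC. MR = 93 − 5Q; setting this equal to 52 gives Q = 8.2 and P = 72.5.
Profit = (72.5 − 52)·8.2 − 470 = −301.9.
Change in profit: −301.9 − −470 = 168.1.

Profit rises by 168.1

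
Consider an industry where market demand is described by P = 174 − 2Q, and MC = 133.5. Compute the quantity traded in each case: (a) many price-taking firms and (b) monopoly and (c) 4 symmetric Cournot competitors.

Competition: Q = 20.25; Monopoly: Q = 10.125; Cournot: Q = 16.2

Under competition P = MC = 133.5, so Q = (174 − 133.5)/2 = 20.25.
Monopoly sets MR = MC: 174 − 4Q = 133.5 ⇒ Q = 10.125, P = 174 − 2·10.125 = 153.75.
In a 4-firm Cournot equilibrium, symmetry and the first-order condition give q = (174 − 133.5)/(10) = 4.05. So Q = 16.2 and P = 141.6.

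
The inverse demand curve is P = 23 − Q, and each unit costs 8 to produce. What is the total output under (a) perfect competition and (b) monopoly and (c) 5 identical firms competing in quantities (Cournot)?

Competitive firms price at marginal cost: P = 8, giving Q = 15.
Monopoly sets MR = MC: 23 − 2Q = 8 ⇒ Q = 7.5, P = 23 − 7.5 = 15.5.
Cournot with 5 identical firms: the symmetric best-response condition is 23 − 6q = 8. Each firm produces q = 2.5, total output Q = 12.5, price P = 10.5.

Competition: Q = 15; Monopoly: Q = 7.5; Cournot: Q = 12.5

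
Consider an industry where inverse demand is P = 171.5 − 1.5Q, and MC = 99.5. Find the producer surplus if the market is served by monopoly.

The monopolist equates marginal revenue to marginal cost: 171.5 − 3Q = 99.5, so Q = 24. From demand, P = 135.5.
PS = (135.5 − 99.5)·24 = 864.

PS = 864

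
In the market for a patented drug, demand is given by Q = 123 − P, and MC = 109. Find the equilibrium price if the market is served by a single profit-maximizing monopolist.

Inverting demand: P = 123 − Q.
Monopoly sets MR = MC: 123 − 2Q = 109 ⇒ Q = 7, P = 123 − 7 = 116.

P = 116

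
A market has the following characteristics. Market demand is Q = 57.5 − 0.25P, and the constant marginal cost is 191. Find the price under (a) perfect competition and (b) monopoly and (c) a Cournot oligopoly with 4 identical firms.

Inverting demand: P = 230 − 4Q.
Competitive firms price at marginal cost: P = 191, giving Q = 9.75.
A monopolist chooses Q where MR = MC. MR = 230 − 8Q; setting this equal to 191 gives Q = 4.875 and P = 210.5.
In a 4-firm Cournot equilibrium, symmetry and the first-order condition give q = (230 − 191)/(20) = 1.95. So Q = 7.8 and P = 198.8.

Competition: P = 191; Monopoly: P = 210.5; Cournot: P = 198.8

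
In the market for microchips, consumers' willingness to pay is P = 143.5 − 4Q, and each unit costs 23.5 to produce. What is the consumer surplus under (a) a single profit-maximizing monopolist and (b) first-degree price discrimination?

The monopolist equates marginal revenue to marginal cost: 143.5 − 8Q = 23.5, so Q = 15. From demand, P = 83.5.
CS = ½·(143.5 − 83.5)·15 = 450.
With perfect price discrimination, output is the efficient level Q = 30 (where demand meets MC), but every buyer pays their willingness to pay: CS = 0 and PS = total surplus.
CS = 0.

Monopoly: CS = 450; Perfect PD: CS = 0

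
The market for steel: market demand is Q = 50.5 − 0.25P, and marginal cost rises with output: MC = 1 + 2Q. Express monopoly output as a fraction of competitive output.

Inverting demand: P = 202 − 4Q.
Monopoly sets MR = MC: 202 − 8Q = 1 + 2Q ⇒ Q = 20.1, P = 202 − 4·20.1 = 121.6.
Competitive equilibrium sets price equal to marginal cost: 202 − 4Q = 1 + 2Q, so Q = 33.5 and P = 68.
Ratio Q_m/Q_c = 20.1/33.5 = 0.6.

Q_m/Q_c = 0.6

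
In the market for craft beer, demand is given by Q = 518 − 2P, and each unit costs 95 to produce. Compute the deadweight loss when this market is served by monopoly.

Inverting demand: P = 259 − 0.5Q.
Competitive firms price at marginal cost: P = 95, giving Q = 328.
Monopoly sets MR = MC: 259 − Q = 95 ⇒ Q = 164, P = 259 − 0.5·164 = 177.
DWL is the triangle between Q = 164 and Q = 328: ½·(328 − 164)·(177 − 95) = 6724.

DWL = 6724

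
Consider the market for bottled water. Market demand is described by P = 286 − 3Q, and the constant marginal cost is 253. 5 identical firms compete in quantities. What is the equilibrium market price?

P = 258.5

In a 5-firm Cournot equilibrium, symmetry and the first-order condition give q = (286 − 253)/(18) = 11/6. So Q = 55/6 and P = 258.5.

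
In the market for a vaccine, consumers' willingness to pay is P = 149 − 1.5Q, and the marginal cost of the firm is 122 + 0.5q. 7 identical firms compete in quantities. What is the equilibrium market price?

P = 126.32

With 7 symmetric Cournot firms, each firm's FOC gives 149 − 12q = 122 + 0.5q, so q = 2.16, Q = 7·2.16 = 15.12, and P = 126.32.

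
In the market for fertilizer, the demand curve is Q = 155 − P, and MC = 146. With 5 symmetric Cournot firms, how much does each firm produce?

Inverting demand: P = 155 − Q.
In a 5-firm Cournot equilibrium, symmetry and the first-order condition give q = (155 − 146)/(6) = 1.5. So Q = 7.5 and P = 147.5.

q_i = 1.5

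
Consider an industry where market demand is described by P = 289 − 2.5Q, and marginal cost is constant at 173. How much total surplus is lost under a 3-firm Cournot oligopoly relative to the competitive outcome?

Competitive firms price at marginal cost: P = 173, giving Q = 46.4.
With 3 symmetric Cournot firms, each firm's FOC gives 289 − 10q = 173, so q = 11.6, Q = 3·11.6 = 34.8, and P = 202.
DWL is the triangle between Q = 34.8 and Q = 46.4: ½·(46.4 − 34.8)·(202 − 173) = 168.2.

DWL = 168.2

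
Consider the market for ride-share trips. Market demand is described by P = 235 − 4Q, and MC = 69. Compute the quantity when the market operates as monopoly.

The monopolist equates marginal revenue to marginal cost: 235 − 8Q = 69, so Q = 20.75. From demand, P = 152.

Q = 20.75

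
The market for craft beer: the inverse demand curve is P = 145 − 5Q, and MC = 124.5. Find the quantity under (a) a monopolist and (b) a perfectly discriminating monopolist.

A monopolist chooses Q where MR = MC. MR = 145 − 10Q; setting this equal to 124.5 gives Q = 2.05 and P = 134.75.
A perfectly discriminating monopolist sells every unit with P(Q) ≥ MC(Q), so output equals the competitive quantity Q = 4.1. Each buyer pays their reservation price, so CS = 0 and the firm captures all surplus.

Monopoly: Q = 2.05; Perfect PD: Q = 4.1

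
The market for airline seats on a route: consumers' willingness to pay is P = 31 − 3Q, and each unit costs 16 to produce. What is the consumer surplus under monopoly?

CS = 9.375

The monopolist equates marginal revenue to marginal cost: 31 − 6Q = 16, so Q = 2.5. From demand, P = 23.5.
CS = ½·(31 − 23.5)·2.5 = 9.375.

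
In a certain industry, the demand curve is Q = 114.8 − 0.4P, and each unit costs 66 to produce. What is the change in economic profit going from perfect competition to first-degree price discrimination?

Inverting demand: P = 287 − 2.5Q.
Under competition P = MC = 66, so Q = (287 − 66)/2.5 = 88.4.
Profit = (66 − 66)·88.4 = 0.
A perfectly discriminating monopolist sells every unit with P(Q) ≥ MC(Q), so output equals the competitive quantity Q = 88.4. Each buyer pays their reservation price, so CS = 0 and the firm captures all surplus.
PS equals the full surplus area, 9768.2. Profit = 9768.2 = 9768.2.
Change in economic profit: 9768.2 − 0 = 9768.2.

Economic profit rises by 9768.2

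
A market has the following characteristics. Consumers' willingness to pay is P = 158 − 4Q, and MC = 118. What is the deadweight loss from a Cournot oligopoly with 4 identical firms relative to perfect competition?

DWL = 8

Perfect competition: P = MC = 118, so 158 − 4Q = 118 and Q = 10.
In a 4-firm Cournot equilibrium, symmetry and the first-order condition give q = (158 − 118)/(20) = 2. So Q = 8 and P = 126.
DWL is the triangle between Q = 8 and Q = 10: ½·(10 − 8)·(126 − 118) = 8.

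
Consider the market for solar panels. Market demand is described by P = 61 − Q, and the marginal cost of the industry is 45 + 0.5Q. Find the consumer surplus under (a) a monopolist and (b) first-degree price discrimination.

Monopoly sets MR = MC: 61 − 2Q = 45 + 0.5Q ⇒ Q = 6.4, P = 61 − 6.4 = 54.6.
CS = ½·(61 − 54.6)·6.4 = 20.48.
Under first-degree price discrimination the firm charges each unit its demand price and produces up to where P = MC, i.e. Q = 32/3. Consumer surplus is zero; producer surplus equals total surplus.
CS = 0.

Monopoly: CS = 20.48; Perfect PD: CS = 0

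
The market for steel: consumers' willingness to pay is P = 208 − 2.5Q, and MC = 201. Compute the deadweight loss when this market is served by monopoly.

DWL = 2.45

Perfect competition: P = MC = 201, so 208 − 2.5Q = 201 and Q = 2.8.
The monopolist equates marginal revenue to marginal cost: 208 − 5Q = 201, so Q = 1.4. From demand, P = 204.5.
DWL is the triangle between Q = 1.4 and Q = 2.8: ½·(2.8 − 1.4)·(204.5 − 201) = 2.45.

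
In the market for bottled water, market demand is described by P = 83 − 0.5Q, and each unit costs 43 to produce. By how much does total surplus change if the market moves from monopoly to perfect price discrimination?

The monopolist equates marginal revenue to marginal cost: 83 − Q = 43, so Q = 40. From demand, P = 63.
CS = ½·(83 − 63)·40 = 400; PS = (63 − 43)·40 = 800; TS = 1200.
With perfect price discrimination, output is the efficient level Q = 80 (where demand meets MC), but every buyer pays their willingness to pay: CS = 0 and PS = total surplus.
TS = 1600 (equal to competitive TS).
Change in total surplus: 1600 − 1200 = 400.

TS rises by 400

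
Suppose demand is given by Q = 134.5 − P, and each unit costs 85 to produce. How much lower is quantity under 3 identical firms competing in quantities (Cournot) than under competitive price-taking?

Inverting demand: P = 134.5 − Q.
Perfect competition: P = MC = 85, so 134.5 − Q = 85 and Q = 49.5.
In a 3-firm Cournot equilibrium, symmetry and the first-order condition give q = (134.5 − 85)/(4) = 12.375. So Q = 37.125 and P = 97.375.
Change in quantity: 37.125 − 49.5 = −12.375.

Quantity falls by 12.375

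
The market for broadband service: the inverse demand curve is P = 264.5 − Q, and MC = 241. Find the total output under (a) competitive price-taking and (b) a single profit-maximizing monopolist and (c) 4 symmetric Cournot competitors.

Competitive firms price at marginal cost: P = 241, giving Q = 23.5.
The monopolist equates marginal revenue to marginal cost: 264.5 − 2Q = 241, so Q = 11.75. From demand, P = 252.75.
In a 4-firm Cournot equilibrium, symmetry and the first-order condition give q = (264.5 − 241)/(5) = 4.7. So Q = 18.8 and P = 245.7.

Competition: Q = 23.5; Monopoly: Q = 11.75; Cournot: Q = 18.8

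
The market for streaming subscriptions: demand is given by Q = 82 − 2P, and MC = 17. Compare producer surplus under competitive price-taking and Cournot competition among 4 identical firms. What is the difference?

PS rises by 184.32

Inverting demand: P = 41 − 0.5Q.
Under competition P = MC = 17, so Q = (41 − 17)/0.5 = 48.
PS = (17 − 17)·48 = 0.
With 4 symmetric Cournot firms, each firm's FOC gives 41 − 2.5q = 17, so q = 9.6, Q = 4·9.6 = 38.4, and P = 21.8.
PS = (21.8 − 17)·38.4 = 184.32.
Change in producer surplus: 184.32 − 0 = 184.32.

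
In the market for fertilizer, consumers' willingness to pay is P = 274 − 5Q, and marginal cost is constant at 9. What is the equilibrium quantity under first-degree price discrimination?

Q = 53

Under first-degree price discrimination the firm charges each unit its demand price and produces up to where P = MC, i.e. Q = 53. Consumer surplus is zero; producer surplus equals total surplus.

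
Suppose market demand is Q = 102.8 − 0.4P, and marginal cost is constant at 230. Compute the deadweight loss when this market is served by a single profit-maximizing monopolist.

DWL = 36.45

Inverting demand: P = 257 − 2.5Q.
Competitive firms price at marginal cost: P = 230, giving Q = 10.8.
Monopoly sets MR = MC: 257 − 5Q = 230 ⇒ Q = 5.4, P = 257 − 2.5·5.4 = 243.5.
DWL is the triangle between Q = 5.4 and Q = 10.8: ½·(10.8 − 5.4)·(243.5 − 230) = 36.45.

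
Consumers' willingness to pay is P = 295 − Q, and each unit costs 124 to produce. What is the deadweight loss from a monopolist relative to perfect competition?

Competitive firms price at marginal cost: P = 124, giving Q = 171.
A monopolist chooses Q where MR = MC. MR = 295 − 2Q; setting this equal to 124 gives Q = 85.5 and P = 209.5.
DWL is the triangle between Q = 85.5 and Q = 171: ½·(171 − 85.5)·(209.5 − 124) = 3655.125.

DWL = 3655.125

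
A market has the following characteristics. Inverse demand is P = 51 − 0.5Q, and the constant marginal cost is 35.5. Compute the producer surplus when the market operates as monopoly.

The monopolist equates marginal revenue to marginal cost: 51 − Q = 35.5, so Q = 15.5. From demand, P = 43.25.
PS = (43.25 − 35.5)·15.5 = 120.125.

PS = 120.125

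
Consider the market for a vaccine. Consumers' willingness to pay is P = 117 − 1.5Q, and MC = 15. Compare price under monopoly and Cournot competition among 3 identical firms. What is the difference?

The monopolist equates marginal revenue to marginal cost: 117 − 3Q = 15, so Q = 34. From demand, P = 66.
With 3 symmetric Cournot firms, each firm's FOC gives 117 − 6q = 15, so q = 17, Q = 3·17 = 51, and P = 40.5.
Change in price: 40.5 − 66 = −25.5.

Price falls by 25.5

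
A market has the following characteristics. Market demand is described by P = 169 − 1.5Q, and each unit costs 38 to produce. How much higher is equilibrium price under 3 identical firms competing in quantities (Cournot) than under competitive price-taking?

Under competition P = MC = 38, so Q = (169 − 38)/1.5 = 262/3.
In a 3-firm Cournot equilibrium, symmetry and the first-order condition give q = (169 − 38)/(6) = 131/6. So Q = 65.5 and P = 70.75.
Change in equilibrium price: 70.75 − 38 = 32.75.

P rises by 32.75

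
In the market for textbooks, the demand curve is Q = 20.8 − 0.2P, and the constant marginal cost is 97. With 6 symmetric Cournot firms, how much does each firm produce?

q_i = 0.2

Inverting demand: P = 104 − 5Q.
With 6 symmetric Cournot firms, each firm's FOC gives 104 − 35q = 97, so q = 0.2, Q = 6·0.2 = 1.2, and P = 98.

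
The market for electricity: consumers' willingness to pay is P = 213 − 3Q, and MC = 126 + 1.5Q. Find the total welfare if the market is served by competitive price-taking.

TS = 841

Competitive equilibrium sets price equal to marginal cost: 213 − 3Q = 126 + 1.5Q, so Q = 58/3 and P = 155.
CS = ½·(213 − 155)·58/3 = 1682/3; PS = (155·58/3 − 126·58/3 − ½·1.5·(58/3)²) = 841/3; TS = 841.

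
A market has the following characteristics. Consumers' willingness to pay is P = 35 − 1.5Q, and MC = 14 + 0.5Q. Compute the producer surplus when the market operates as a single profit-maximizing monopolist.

PS = 63

Monopoly sets MR = MC: 35 − 3Q = 14 + 0.5Q ⇒ Q = 6, P = 35 − 1.5·6 = 26.
PS = P·Q − VC(Q) = 26·6 − (14·6 + ½·0.5·6²) = 63.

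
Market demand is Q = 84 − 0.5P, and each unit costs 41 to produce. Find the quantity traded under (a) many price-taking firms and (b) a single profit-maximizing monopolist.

Inverting demand: P = 168 − 2Q.
Under competition P = MC = 41, so Q = (168 − 41)/2 = 63.5.
Monopoly sets MR = MC: 168 − 4Q = 41 ⇒ Q = 31.75, P = 168 − 2·31.75 = 104.5.

Competition: Q = 63.5; Monopoly: Q = 31.75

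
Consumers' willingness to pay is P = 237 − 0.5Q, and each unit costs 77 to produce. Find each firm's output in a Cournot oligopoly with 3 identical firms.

With 3 symmetric Cournot firms, each firm's FOC gives 237 − 2q = 77, so q = 80, Q = 3·80 = 240, and P = 117.

q_i = 80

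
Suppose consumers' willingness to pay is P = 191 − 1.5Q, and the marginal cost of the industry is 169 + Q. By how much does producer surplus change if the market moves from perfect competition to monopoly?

Producer surplus rises by 21.78

Competitive equilibrium sets price equal to marginal cost: 191 − 1.5Q = 169 + Q, so Q = 8.8 and P = 177.8.
PS = P·Q − VC(Q) = 177.8·8.8 − (169·8.8 + ½·1·8.8²) = 38.72.
Monopoly sets MR = MC: 191 − 3Q = 169 + Q ⇒ Q = 5.5, P = 191 − 1.5·5.5 = 182.75.
PS = P·Q − VC(Q) = 182.75·5.5 − (169·5.5 + ½·1·5.5²) = 60.5.
Change in producer surplus: 60.5 − 38.72 = 21.78.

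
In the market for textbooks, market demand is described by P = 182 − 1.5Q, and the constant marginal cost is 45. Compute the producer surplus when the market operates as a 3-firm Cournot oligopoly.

With 3 symmetric Cournot firms, each firm's FOC gives 182 − 6q = 45, so q = 137/6, Q = 3·137/6 = 68.5, and P = 79.25.
PS = (79.25 − 45)·68.5 = 2346.125.

PS = 2346.125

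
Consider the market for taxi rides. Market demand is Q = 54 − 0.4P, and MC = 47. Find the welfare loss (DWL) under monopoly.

Inverting demand: P = 135 − 2.5Q.
Competitive firms price at marginal cost: P = 47, giving Q = 35.2.
Monopoly sets MR = MC: 135 − 5Q = 47 ⇒ Q = 17.6, P = 135 − 2.5·17.6 = 91.
DWL is the triangle between Q = 17.6 and Q = 35.2: ½·(35.2 − 17.6)·(91 − 47) = 387.2.

DWL = 387.2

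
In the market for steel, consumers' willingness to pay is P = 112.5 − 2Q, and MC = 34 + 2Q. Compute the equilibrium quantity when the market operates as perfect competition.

Under competition P = MC: 112.5 − 2Q = 34 + 2Q ⇒ Q = 19.625, P = 73.25.

Q = 19.625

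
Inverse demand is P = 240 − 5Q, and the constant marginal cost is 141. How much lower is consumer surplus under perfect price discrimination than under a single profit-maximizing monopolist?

Consumer surplus falls by 245.025

The monopolist equates marginal revenue to marginal cost: 240 − 10Q = 141, so Q = 9.9. From demand, P = 190.5.
CS = ½·(240 − 190.5)·9.9 = 245.025.
A perfectly discriminating monopolist sells every unit with P(Q) ≥ MC(Q), so output equals the competitive quantity Q = 19.8. Each buyer pays their reservation price, so CS = 0 and the firm captures all surplus.
CS = 0.
Change in consumer surplus: 0 − 245.025 = −245.025.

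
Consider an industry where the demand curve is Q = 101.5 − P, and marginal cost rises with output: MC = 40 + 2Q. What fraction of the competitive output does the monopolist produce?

Q_m/Q_c = 0.75

Inverting demand: P = 101.5 − Q.
The monopolist equates marginal revenue to marginal cost: 101.5 − 2Q = 40 + 2Q, so Q = 15.375. From demand, P = 86.125.
Under competition P = MC: 101.5 − Q = 40 + 2Q ⇒ Q = 20.5, P = 81.
Ratio Q_m/Q_c = 15.375/20.5 = 0.75.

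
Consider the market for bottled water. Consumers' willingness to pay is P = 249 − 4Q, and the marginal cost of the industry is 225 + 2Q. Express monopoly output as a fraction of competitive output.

Q_m/Q_c = 0.6

The monopolist equates marginal revenue to marginal cost: 249 − 8Q = 225 + 2Q, so Q = 2.4. From demand, P = 239.4.
Competitive equilibrium sets price equal to marginal cost: 249 − 4Q = 225 + 2Q, so Q = 4 and P = 233.
Ratio Q_m/Q_c = 2.4/4 = 0.6.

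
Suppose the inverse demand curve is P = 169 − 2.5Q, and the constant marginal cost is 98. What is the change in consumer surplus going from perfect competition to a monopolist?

CS falls by 756.15

Perfect competition: P = MC = 98, so 169 − 2.5Q = 98 and Q = 28.4.
CS = ½·(169 − 98)·28.4 = 1008.2.
Monopoly sets MR = MC: 169 − 5Q = 98 ⇒ Q = 14.2, P = 169 − 2.5·14.2 = 133.5.
CS = ½·(169 − 133.5)·14.2 = 252.05.
Change in consumer surplus: 252.05 − 1008.2 = −756.15.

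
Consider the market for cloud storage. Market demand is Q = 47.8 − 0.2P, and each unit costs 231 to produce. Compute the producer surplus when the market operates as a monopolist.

Inverting demand: P = 239 − 5Q.
A monopolist chooses Q where MR = MC. MR = 239 − 10Q; setting this equal to 231 gives Q = 0.8 and P = 235.
PS = (235 − 231)·0.8 = 3.2.

PS = 3.2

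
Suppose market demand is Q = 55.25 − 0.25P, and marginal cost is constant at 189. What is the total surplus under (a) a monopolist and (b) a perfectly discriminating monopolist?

Inverting demand: P = 221 − 4Q.
The monopolist equates marginal revenue to marginal cost: 221 − 8Q = 189, so Q = 4. From demand, P = 205.
CS = ½·(221 − 205)·4 = 32; PS = (205 − 189)·4 = 64; TS = 96.
With perfect price discrimination, output is the efficient level Q = 8 (where demand meets MC), but every buyer pays their willingness to pay: CS = 0 and PS = total surplus.
TS = 128 (equal to competitive TS).

Monopoly: TS = 96; Perfect PD: TS = 128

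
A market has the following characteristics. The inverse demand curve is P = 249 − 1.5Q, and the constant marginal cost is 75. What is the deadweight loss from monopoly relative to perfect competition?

Perfect competition: P = MC = 75, so 249 − 1.5Q = 75 and Q = 116.
A monopolist chooses Q where MR = MC. MR = 249 − 3Q; setting this equal to 75 gives Q = 58 and P = 162.
DWL is the triangle between Q = 58 and Q = 116: ½·(116 − 58)·(162 − 75) = 2523.

DWL = 2523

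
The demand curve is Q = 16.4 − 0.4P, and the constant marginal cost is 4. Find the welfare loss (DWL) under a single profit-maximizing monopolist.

Inverting demand: P = 41 − 2.5Q.
Perfect competition: P = MC = 4, so 41 − 2.5Q = 4 and Q = 14.8.
A monopolist chooses Q where MR = MC. MR = 41 − 5Q; setting this equal to 4 gives Q = 7.4 and P = 22.5.
DWL is the triangle between Q = 7.4 and Q = 14.8: ½·(14.8 − 7.4)·(22.5 − 4) = 68.45.

DWL = 68.45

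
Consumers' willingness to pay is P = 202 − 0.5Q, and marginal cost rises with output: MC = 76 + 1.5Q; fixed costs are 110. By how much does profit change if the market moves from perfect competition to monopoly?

Under competition P = MC: 202 − 0.5Q = 76 + 1.5Q ⇒ Q = 63, P = 170.5.
Profit = 170.5·63 − (76·63 + ½·1.5·63²) − 110 = 2866.75.
A monopolist chooses Q where MR = MC. MR = 202 − Q; setting this equal to 76 + 1.5Q gives Q = 50.4 and P = 176.8.
Profit = 176.8·50.4 − (76·50.4 + ½·1.5·50.4²) − 110 = 3065.2.
Change in profit: 3065.2 − 2866.75 = 198.45.

Profit rises by 198.45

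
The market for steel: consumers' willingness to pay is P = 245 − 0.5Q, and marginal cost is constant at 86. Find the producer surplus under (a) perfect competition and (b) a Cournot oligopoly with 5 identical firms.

Perfect competition: P = MC = 86, so 245 − 0.5Q = 86 and Q = 318.
PS = (86 − 86)·318 = 0.
In a 5-firm Cournot equilibrium, symmetry and the first-order condition give q = (245 − 86)/(3) = 53. So Q = 265 and P = 112.5.
PS = (112.5 − 86)·265 = 7022.5.

Competition: PS = 0; Cournot: PS = 7022.5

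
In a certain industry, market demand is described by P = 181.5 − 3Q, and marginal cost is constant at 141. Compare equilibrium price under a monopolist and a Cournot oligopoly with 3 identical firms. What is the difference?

The monopolist equates marginal revenue to marginal cost: 181.5 − 6Q = 141, so Q = 6.75. From demand, P = 161.25.
Cournot with 3 identical firms: the symmetric best-response condition is 181.5 − 12q = 141. Each firm produces q = 3.375, total output Q = 10.125, price P = 151.125.
Change in equilibrium price: 151.125 − 161.25 = −10.125.

P falls by 10.125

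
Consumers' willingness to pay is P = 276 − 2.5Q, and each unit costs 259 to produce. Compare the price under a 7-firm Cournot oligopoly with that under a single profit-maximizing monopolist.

Cournot: P = 261.125; Monopoly: P = 267.5

In a 7-firm Cournot equilibrium, symmetry and the first-order condition give q = (276 − 259)/(20) = 0.85. So Q = 5.95 and P = 261.125.
Monopoly sets MR = MC: 276 − 5Q = 259 ⇒ Q = 3.4, P = 276 − 2.5·3.4 = 267.5.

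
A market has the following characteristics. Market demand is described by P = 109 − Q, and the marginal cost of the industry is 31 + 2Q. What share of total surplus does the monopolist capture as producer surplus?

PS/TS = 0.8

The monopolist equates marginal revenue to marginal cost: 109 − 2Q = 31 + 2Q, so Q = 19.5. From demand, P = 89.5.
CS = ½·(109 − 89.5)·19.5 = 190.125.
PS = P·Q − VC(Q) = 89.5·19.5 − (31·19.5 + ½·2·19.5²) = 760.5.
Share captured = PS/TS = 760.5/950.625 = 0.8.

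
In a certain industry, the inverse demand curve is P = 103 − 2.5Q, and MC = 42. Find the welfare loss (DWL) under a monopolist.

Perfect competition: P = MC = 42, so 103 − 2.5Q = 42 and Q = 24.4.
The monopolist equates marginal revenue to marginal cost: 103 − 5Q = 42, so Q = 12.2. From demand, P = 72.5.
DWL is the triangle between Q = 12.2 and Q = 24.4: ½·(24.4 − 12.2)·(72.5 − 42) = 186.05.

DWL = 186.05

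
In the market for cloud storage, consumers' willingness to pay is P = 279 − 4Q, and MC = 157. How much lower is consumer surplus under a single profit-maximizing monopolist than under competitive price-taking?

CS falls by 1395.375

Competitive firms price at marginal cost: P = 157, giving Q = 30.5.
CS = ½·(279 − 157)·30.5 = 1860.5.
Monopoly sets MR = MC: 279 − 8Q = 157 ⇒ Q = 15.25, P = 279 − 4·15.25 = 218.
CS = ½·(279 − 218)·15.25 = 465.125.
Change in consumer surplus: 465.125 − 1860.5 = −1395.375.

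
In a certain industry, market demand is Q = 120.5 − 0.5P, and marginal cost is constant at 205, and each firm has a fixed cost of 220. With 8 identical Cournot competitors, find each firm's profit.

π_i = −212

Inverting demand: P = 241 − 2Q.
With 8 symmetric Cournot firms, each firm's FOC gives 241 − 18q = 205, so q = 2, Q = 8·2 = 16, and P = 209.
Each firm's profit = (209 − 205)·2 − 220 = −212.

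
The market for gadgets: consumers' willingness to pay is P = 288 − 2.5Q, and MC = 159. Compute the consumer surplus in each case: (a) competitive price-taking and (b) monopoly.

Competition: CS = 3328.2; Monopoly: CS = 832.05

Perfect competition: P = MC = 159, so 288 − 2.5Q = 159 and Q = 51.6.
CS = ½·(288 − 159)·51.6 = 3328.2.
The monopolist equates marginal revenue to marginal cost: 288 − 5Q = 159, so Q = 25.8. From demand, P = 223.5.
CS = ½·(288 − 223.5)·25.8 = 832.05.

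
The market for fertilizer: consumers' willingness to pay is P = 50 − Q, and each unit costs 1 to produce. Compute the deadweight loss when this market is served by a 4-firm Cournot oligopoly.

DWL = 48.02

Under competition P = MC = 1, so Q = (50 − 1)/1 = 49.
Cournot with 4 identical firms: the symmetric best-response condition is 50 − 5q = 1. Each firm produces q = 9.8, total output Q = 39.2, price P = 10.8.
DWL is the triangle between Q = 39.2 and Q = 49: ½·(49 − 39.2)·(10.8 − 1) = 48.02.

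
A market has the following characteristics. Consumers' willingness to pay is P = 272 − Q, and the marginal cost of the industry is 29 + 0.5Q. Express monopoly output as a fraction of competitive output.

The monopolist equates marginal revenue to marginal cost: 272 − 2Q = 29 + 0.5Q, so Q = 97.2. From demand, P = 174.8.
Under competition P = MC: 272 − Q = 29 + 0.5Q ⇒ Q = 162, P = 110.
Ratio Q_m/Q_c = 97.2/162 = 0.6.

Q_m/Q_c = 0.6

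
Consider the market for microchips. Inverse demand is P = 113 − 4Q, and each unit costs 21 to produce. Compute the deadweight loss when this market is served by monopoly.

DWL = 264.5

Under competition P = MC = 21, so Q = (113 − 21)/4 = 23.
A monopolist chooses Q where MR = MC. MR = 113 − 8Q; setting this equal to 21 gives Q = 11.5 and P = 67.
DWL is the triangle between Q = 11.5 and Q = 23: ½·(23 − 11.5)·(67 − 21) = 264.5.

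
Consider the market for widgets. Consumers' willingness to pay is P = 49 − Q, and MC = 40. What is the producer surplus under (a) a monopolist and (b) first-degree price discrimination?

Monopoly: PS = 20.25; Perfect PD: PS = 40.5

Monopoly sets MR = MC: 49 − 2Q = 40 ⇒ Q = 4.5, P = 49 − 4.5 = 44.5.
PS = (44.5 − 40)·4.5 = 20.25.
A perfectly discriminating monopolist sells every unit with P(Q) ≥ MC(Q), so output equals the competitive quantity Q = 9. Each buyer pays their reservation price, so CS = 0 and the firm captures all surplus.
PS = ½·(49 − 40)·9 = 40.5.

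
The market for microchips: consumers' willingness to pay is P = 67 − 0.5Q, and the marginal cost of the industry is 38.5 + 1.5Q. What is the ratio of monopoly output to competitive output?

Q_m/Q_c = 0.8

The monopolist equates marginal revenue to marginal cost: 67 − Q = 38.5 + 1.5Q, so Q = 11.4. From demand, P = 61.3.
Under competition P = MC: 67 − 0.5Q = 38.5 + 1.5Q ⇒ Q = 14.25, P = 59.875.
Ratio Q_m/Q_c = 11.4/14.25 = 0.8.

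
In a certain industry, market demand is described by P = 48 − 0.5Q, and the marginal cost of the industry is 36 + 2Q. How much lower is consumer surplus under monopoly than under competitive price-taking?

Competitive equilibrium sets price equal to marginal cost: 48 − 0.5Q = 36 + 2Q, so Q = 4.8 and P = 45.6.
CS = ½·(48 − 45.6)·4.8 = 5.76.
Monopoly sets MR = MC: 48 − Q = 36 + 2Q ⇒ Q = 4, P = 48 − 0.5·4 = 46.
CS = ½·(48 − 46)·4 = 4.
Change in consumer surplus: 4 − 5.76 = −1.76.

Consumer surplus falls by 1.76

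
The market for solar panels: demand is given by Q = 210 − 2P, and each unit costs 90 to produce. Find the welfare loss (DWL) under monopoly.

DWL = 56.25

Inverting demand: P = 105 − 0.5Q.
Under competition P = MC = 90, so Q = (105 − 90)/0.5 = 30.
A monopolist chooses Q where MR = MC. MR = 105 − Q; setting this equal to 90 gives Q = 15 and P = 97.5.
DWL is the triangle between Q = 15 and Q = 30: ½·(30 − 15)·(97.5 − 90) = 56.25.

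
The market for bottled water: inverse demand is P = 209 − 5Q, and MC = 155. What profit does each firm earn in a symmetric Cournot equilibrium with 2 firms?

π_i = 64.8

With 2 symmetric Cournot firms, each firm's FOC gives 209 − 15q = 155, so q = 3.6, Q = 2·3.6 = 7.2, and P = 173.
Each firm's profit = (173 − 155)·3.6 = 64.8.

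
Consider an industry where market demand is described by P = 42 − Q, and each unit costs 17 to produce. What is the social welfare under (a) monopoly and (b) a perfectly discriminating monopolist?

A monopolist chooses Q where MR = MC. MR = 42 − 2Q; setting this equal to 17 gives Q = 12.5 and P = 29.5.
CS = ½·(42 − 29.5)·12.5 = 78.125; PS = (29.5 − 17)·12.5 = 156.25; TS = 234.375.
Under first-degree price discrimination the firm charges each unit its demand price and produces up to where P = MC, i.e. Q = 25. Consumer surplus is zero; producer surplus equals total surplus.
TS = 312.5 (equal to competitive TS).

Monopoly: TS = 234.375; Perfect PD: TS = 312.5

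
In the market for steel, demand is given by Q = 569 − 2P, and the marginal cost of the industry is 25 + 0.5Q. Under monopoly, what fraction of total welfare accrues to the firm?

Inverting demand: P = 284.5 − 0.5Q.
A monopolist chooses Q where MR = MC. MR = 284.5 − Q; setting this equal to 25 + 0.5Q gives Q = 173 and P = 198.
CS = ½·(284.5 − 198)·173 = 7482.25.
PS = P·Q − VC(Q) = 198·173 − (25·173 + ½·0.5·173²) = 22446.75.
Share captured = PS/TS = 22446.75/29929 = 0.75.

PS/TS = 0.75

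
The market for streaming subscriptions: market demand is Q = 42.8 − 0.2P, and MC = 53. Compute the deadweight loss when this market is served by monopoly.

Inverting demand: P = 214 − 5Q.
Perfect competition: P = MC = 53, so 214 − 5Q = 53 and Q = 32.2.
The monopolist equates marginal revenue to marginal cost: 214 − 10Q = 53, so Q = 16.1. From demand, P = 133.5.
DWL is the triangle between Q = 16.1 and Q = 32.2: ½·(32.2 − 16.1)·(133.5 − 53) = 648.025.

DWL = 648.025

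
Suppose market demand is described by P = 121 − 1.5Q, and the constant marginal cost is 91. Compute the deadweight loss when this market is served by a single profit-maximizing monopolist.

DWL = 75

Perfect competition: P = MC = 91, so 121 − 1.5Q = 91 and Q = 20.
Monopoly sets MR = MC: 121 − 3Q = 91 ⇒ Q = 10, P = 121 − 1.5·10 = 106.
DWL is the triangle between Q = 10 and Q = 20: ½·(20 − 10)·(106 − 91) = 75.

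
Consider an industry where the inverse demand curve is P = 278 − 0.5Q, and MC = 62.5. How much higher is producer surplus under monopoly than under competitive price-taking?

Perfect competition: P = MC = 62.5, so 278 − 0.5Q = 62.5 and Q = 431.
PS = (62.5 − 62.5)·431 = 0.
A monopolist chooses Q where MR = MC. MR = 278 − Q; setting this equal to 62.5 gives Q = 215.5 and P = 170.25.
PS = (170.25 − 62.5)·215.5 = 23220.125.
Change in producer surplus: 23220.125 − 0 = 23220.125.

PS rises by 23220.125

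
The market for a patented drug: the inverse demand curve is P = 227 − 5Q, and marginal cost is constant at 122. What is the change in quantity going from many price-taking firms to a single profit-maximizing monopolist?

Perfect competition: P = MC = 122, so 227 − 5Q = 122 and Q = 21.
A monopolist chooses Q where MR = MC. MR = 227 − 10Q; setting this equal to 122 gives Q = 10.5 and P = 174.5.
Change in quantity: 10.5 − 21 = −10.5.

Quantity falls by 10.5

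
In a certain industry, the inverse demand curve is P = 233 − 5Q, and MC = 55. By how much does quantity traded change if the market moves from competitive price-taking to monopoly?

Under competition P = MC = 55, so Q = (233 − 55)/5 = 35.6.
A monopolist chooses Q where MR = MC. MR = 233 − 10Q; setting this equal to 55 gives Q = 17.8 and P = 144.
Change in quantity traded: 17.8 − 35.6 = −17.8.

Q falls by 17.8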